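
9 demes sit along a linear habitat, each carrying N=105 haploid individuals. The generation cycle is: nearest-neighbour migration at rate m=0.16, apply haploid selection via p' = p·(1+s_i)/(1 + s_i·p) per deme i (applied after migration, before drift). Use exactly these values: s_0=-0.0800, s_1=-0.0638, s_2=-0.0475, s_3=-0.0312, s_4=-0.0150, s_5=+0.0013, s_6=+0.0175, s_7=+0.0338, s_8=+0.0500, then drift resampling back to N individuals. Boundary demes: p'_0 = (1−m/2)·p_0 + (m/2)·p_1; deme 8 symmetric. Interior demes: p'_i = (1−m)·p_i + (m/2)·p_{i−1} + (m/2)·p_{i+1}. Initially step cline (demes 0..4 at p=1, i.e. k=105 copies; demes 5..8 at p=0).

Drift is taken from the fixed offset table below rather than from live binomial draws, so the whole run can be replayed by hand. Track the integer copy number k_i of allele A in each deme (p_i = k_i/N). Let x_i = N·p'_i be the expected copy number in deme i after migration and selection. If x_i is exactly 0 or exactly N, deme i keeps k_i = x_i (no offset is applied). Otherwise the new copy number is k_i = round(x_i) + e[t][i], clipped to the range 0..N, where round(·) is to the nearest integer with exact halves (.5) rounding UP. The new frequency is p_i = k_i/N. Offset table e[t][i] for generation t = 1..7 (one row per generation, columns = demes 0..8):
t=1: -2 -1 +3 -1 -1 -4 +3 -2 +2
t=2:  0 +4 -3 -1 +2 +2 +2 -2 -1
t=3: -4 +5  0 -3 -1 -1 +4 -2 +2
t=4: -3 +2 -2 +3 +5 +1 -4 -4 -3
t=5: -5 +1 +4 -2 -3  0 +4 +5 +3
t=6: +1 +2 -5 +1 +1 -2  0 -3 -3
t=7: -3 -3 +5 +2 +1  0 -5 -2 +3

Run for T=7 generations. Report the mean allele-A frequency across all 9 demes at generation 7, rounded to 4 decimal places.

t=0: k=[105 105 105 105 105 0 0 0 0]
t=1: x=[105.0000 105.0000 105.0000 105.0000 96.4825 8.4100 0.0000 0.0000 0.0000] k=[105 105 105 105 95 4 0 0 0]
t=2: x=[105.0000 105.0000 105.0000 104.1744 88.3089 10.9728 0.3256 0.0000 0.0000] k=[105 105 105 103 90 13 2 0 0]
t=3: x=[105.0000 105.0000 104.8320 102.0299 84.6330 18.2996 2.7663 0.1654 0.0000] k=[105 105 105 99 84 17 7 0 0]
t=4: x=[105.0000 105.0000 104.4962 98.0779 79.5497 21.5823 7.3578 0.5788 0.0000] k=[105 105 102 101 85 23 3 0 0]
t=5: x=[105.0000 104.7437 102.0224 99.6411 81.0417 26.3857 4.4331 0.2481 0.0000] k=[105 105 105 98 78 26 8 5 0]
t=6: x=[105.0000 105.0000 104.4122 96.7215 75.1180 28.7471 9.3467 4.9958 0.4199] k=[105 105 99 98 76 27 9 2 0]
t=7: x=[105.0000 104.4874 99.1363 96.0643 73.5078 29.5076 10.0364 2.4792 0.1680] k=[105 101 104 98 75 30 5 0 3]

0.5513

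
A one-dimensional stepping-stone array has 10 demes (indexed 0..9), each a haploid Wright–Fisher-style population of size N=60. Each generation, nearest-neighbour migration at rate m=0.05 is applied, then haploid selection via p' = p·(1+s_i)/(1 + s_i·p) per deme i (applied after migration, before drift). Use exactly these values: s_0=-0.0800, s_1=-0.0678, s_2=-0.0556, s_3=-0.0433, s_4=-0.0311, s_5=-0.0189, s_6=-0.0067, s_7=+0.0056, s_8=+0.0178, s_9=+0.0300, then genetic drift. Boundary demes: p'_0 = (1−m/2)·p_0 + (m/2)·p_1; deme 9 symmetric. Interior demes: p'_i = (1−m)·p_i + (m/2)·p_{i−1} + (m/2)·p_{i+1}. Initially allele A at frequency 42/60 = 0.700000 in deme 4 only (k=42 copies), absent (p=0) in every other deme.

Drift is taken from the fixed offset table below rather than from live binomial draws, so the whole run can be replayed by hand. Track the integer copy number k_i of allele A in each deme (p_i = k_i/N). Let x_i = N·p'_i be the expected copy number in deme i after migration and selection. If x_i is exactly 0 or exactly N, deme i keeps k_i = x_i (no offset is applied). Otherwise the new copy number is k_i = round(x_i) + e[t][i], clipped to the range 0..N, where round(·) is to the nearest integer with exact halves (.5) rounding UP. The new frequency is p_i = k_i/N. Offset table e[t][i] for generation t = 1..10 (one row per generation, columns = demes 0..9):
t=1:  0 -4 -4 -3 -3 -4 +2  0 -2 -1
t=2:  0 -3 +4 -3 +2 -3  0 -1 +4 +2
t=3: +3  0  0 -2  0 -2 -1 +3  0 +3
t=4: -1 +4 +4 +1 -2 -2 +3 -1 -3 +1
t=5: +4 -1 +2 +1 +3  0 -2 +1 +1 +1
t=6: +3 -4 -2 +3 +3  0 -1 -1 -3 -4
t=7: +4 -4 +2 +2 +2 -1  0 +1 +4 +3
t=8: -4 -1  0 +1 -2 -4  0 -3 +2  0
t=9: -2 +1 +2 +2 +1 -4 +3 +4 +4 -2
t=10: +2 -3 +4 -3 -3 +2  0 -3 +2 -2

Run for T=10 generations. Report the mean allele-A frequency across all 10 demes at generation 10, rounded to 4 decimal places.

0.0733

t=0: k=[0 0 0 0 42 0 0 0 0 0]
t=1: x=[0.0000 0.0000 0.0000 1.0053 39.4755 1.0305 0.0000 0.0000 0.0000 0.0000] k=[0 0 0 0 36 0 0 0 0 0]
t=2: x=[0.0000 0.0000 0.0000 0.8616 33.7344 0.8832 0.0000 0.0000 0.0000 0.0000] k=[0 0 0 0 36 0 0 0 0 0]
t=3: x=[0.0000 0.0000 0.0000 0.8616 33.7344 0.8832 0.0000 0.0000 0.0000 0.0000] k=[0 0 0 0 34 0 0 0 0 0]
t=4: x=[0.0000 0.0000 0.0000 0.8137 31.8283 0.8342 0.0000 0.0000 0.0000 0.0000] k=[0 0 0 2 30 0 0 0 0 0]
t=5: x=[0.0000 0.0000 0.0472 2.5401 28.0776 0.7360 0.0000 0.0000 0.0000 0.0000] k=[0 0 2 4 31 1 0 0 0 0]
t=6: x=[0.0000 0.0466 1.8923 4.4396 29.1013 1.6933 0.0248 0.0000 0.0000 0.0000] k=[0 0 0 7 32 2 0 0 0 0]
t=7: x=[0.0000 0.0000 0.1653 7.1659 30.1512 2.6512 0.0497 0.0000 0.0000 0.0000] k=[0 0 2 9 32 2 0 0 0 0]
t=8: x=[0.0000 0.0466 2.0108 9.0544 30.2012 2.6512 0.0497 0.0000 0.0000 0.0000] k=[0 0 2 10 28 0 0 0 0 0]
t=9: x=[0.0000 0.0466 2.0345 9.8793 26.3821 0.6869 0.0000 0.0000 0.0000 0.0000] k=[0 1 4 12 27 0 0 0 0 0]
t=10: x=[0.0230 0.9800 3.9106 11.7511 25.4858 0.6624 0.0000 0.0000 0.0000 0.0000] k=[2 0 8 9 22 3 0 0 0 0]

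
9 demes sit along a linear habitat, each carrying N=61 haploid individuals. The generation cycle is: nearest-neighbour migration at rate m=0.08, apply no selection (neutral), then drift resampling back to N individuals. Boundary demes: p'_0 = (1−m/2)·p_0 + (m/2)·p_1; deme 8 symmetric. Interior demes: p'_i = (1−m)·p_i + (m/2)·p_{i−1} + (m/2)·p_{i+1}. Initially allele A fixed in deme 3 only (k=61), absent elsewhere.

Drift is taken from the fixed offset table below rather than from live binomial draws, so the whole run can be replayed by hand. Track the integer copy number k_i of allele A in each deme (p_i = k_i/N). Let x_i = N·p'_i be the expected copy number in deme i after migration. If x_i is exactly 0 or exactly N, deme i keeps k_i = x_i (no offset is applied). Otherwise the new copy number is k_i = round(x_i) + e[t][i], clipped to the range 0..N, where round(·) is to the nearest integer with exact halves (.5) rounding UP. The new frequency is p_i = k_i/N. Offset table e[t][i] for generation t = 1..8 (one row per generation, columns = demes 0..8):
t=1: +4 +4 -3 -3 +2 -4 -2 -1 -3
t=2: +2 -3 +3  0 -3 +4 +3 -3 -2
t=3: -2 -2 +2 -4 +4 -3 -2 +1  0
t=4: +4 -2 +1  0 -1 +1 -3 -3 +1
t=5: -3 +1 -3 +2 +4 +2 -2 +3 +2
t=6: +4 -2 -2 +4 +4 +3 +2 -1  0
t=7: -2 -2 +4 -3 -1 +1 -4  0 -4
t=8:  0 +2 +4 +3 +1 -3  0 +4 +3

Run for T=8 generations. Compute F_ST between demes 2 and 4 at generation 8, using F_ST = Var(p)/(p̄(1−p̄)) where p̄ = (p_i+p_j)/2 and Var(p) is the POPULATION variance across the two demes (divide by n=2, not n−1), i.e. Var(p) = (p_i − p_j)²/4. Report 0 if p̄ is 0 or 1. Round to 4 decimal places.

t=0: k=[0 0 0 61 0 0 0 0 0]
t=1: x=[0.0000 0.0000 2.4400 56.1200 2.4400 0.0000 0.0000 0.0000 0.0000] k=[0 0 0 53 4 0 0 0 0]
t=2: x=[0.0000 0.0000 2.1200 48.9200 5.8000 0.1600 0.0000 0.0000 0.0000] k=[0 0 5 49 3 4 0 0 0]
t=3: x=[0.0000 0.2000 6.5600 45.4000 4.8800 3.8000 0.1600 0.0000 0.0000] k=[0 0 9 41 9 1 0 0 0]
t=4: x=[0.0000 0.3600 9.9200 38.4400 9.9600 1.2800 0.0400 0.0000 0.0000] k=[0 0 11 38 9 2 0 0 0]
t=5: x=[0.0000 0.4400 11.6400 35.7600 9.8800 2.2000 0.0800 0.0000 0.0000] k=[0 1 9 38 14 4 0 0 0]
t=6: x=[0.0400 1.2800 9.8400 35.8800 14.5600 4.2400 0.1600 0.0000 0.0000] k=[4 0 8 40 19 7 2 0 0]
t=7: x=[3.8400 0.4800 8.9600 37.8800 19.3600 7.2800 2.1200 0.0800 0.0000] k=[2 0 13 35 18 8 0 0 0]
t=8: x=[1.9200 0.6000 13.3600 33.4400 18.2800 8.0800 0.3200 0.0000 0.0000] k=[2 3 17 36 19 5 0 0 0]

0.0013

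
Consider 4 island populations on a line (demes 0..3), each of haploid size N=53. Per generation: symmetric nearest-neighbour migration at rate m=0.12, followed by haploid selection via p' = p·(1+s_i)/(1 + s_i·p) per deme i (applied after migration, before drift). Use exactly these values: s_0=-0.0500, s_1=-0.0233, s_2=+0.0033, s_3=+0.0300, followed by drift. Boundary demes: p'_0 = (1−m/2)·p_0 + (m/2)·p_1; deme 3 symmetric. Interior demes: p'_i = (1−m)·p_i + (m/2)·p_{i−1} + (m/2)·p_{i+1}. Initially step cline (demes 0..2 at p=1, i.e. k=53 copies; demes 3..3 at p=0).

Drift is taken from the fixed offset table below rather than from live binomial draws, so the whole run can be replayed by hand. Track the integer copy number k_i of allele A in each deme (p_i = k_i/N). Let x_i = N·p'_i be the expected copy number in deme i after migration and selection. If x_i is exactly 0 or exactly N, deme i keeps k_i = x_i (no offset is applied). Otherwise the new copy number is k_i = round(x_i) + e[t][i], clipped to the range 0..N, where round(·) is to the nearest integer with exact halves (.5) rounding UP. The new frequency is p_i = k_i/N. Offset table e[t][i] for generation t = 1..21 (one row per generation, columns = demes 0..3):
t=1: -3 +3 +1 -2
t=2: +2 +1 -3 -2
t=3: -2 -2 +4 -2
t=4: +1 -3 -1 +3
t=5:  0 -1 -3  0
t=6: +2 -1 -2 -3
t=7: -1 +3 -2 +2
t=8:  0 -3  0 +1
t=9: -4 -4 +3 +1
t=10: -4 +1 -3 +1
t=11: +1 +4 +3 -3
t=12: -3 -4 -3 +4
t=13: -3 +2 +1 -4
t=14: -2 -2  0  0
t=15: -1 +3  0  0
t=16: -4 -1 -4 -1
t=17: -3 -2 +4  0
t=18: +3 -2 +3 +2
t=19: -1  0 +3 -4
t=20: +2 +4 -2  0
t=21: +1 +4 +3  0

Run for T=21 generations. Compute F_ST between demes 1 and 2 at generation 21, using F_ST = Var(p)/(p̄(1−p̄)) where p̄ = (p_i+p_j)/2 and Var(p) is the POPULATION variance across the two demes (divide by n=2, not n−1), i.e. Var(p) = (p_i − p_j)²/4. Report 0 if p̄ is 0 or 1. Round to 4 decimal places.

0.0018

t=0: k=[53 53 53 0]
t=1: x=[53.0000 53.0000 49.8298 3.2695] k=[53 53 51 1]
t=2: x=[53.0000 52.8771 48.1346 4.1107] k=[53 53 45 2]
t=3: x=[53.0000 52.5087 42.9269 4.7052] k=[53 51 47 3]
t=4: x=[52.8737 50.8315 44.6233 5.7907] k=[53 48 44 9]
t=5: x=[52.6843 47.9534 42.1684 11.3616] k=[53 47 39 11]
t=6: x=[52.6212 46.7512 37.8357 12.9673] k=[53 46 36 10]
t=7: x=[52.5581 45.6724 35.0791 11.8294] k=[52 49 33 14]
t=8: x=[51.7593 48.1165 32.8612 15.4617] k=[52 45 33 16]
t=9: x=[51.5074 44.5336 32.7412 17.3633] k=[48 41 36 18]
t=10: x=[47.3253 40.9013 35.2589 19.4424] k=[43 42 32 20]
t=11: x=[42.5153 41.2458 31.9218 21.0942] k=[44 45 35 18]
t=12: x=[43.6723 44.1678 34.6196 19.3819] k=[41 40 32 23]
t=13: x=[40.4555 39.3424 31.9818 23.9274] k=[37 41 33 20]
t=14: x=[36.6662 40.0507 32.7412 21.1546] k=[35 38 33 21]
t=15: x=[34.5683 37.2604 32.6213 22.0999] k=[34 40 33 22]
t=16: x=[33.7355 38.9782 32.8012 23.0442] k=[30 38 29 22]
t=17: x=[29.8133 36.7153 29.1632 22.8032] k=[27 35 33 23]
t=18: x=[26.8008 34.1144 32.5614 23.9876] k=[30 32 36 26]
t=19: x=[29.4508 31.8209 35.1990 26.9916] k=[28 32 38 23]
t=20: x=[27.5623 31.8209 36.7771 24.2884] k=[30 36 35 24]
t=21: x=[29.6924 35.3032 34.4398 25.0501] k=[31 39 37 25]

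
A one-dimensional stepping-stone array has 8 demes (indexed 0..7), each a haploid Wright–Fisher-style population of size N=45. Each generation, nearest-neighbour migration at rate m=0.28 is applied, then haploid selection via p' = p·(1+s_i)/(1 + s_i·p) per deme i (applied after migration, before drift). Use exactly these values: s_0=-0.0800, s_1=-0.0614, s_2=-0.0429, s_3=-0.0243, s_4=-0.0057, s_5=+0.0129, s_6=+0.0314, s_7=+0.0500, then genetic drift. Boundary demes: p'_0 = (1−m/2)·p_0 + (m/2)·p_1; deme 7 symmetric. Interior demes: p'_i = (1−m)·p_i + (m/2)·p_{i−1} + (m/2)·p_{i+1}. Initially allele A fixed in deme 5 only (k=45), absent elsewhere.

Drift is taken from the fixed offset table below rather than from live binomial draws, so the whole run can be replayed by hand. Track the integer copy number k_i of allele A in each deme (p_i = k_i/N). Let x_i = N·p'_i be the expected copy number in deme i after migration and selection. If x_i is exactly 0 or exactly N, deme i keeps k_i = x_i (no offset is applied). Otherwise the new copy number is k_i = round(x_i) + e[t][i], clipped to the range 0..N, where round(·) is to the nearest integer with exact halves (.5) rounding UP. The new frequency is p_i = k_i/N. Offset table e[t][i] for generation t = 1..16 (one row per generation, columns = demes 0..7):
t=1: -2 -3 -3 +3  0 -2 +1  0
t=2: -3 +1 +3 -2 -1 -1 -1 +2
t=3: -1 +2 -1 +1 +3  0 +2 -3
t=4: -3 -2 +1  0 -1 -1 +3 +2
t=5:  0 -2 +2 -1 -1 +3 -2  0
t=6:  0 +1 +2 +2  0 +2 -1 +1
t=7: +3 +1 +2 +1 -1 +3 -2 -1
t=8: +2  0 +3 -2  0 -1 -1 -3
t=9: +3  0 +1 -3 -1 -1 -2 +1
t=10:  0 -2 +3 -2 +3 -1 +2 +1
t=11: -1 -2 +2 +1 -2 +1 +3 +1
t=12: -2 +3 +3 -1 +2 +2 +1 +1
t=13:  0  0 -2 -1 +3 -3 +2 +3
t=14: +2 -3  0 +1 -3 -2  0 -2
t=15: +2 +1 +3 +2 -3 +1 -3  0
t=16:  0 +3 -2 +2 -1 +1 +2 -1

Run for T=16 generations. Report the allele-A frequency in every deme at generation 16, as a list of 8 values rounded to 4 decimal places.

t=0: k=[0 0 0 0 0 45 0 0]
t=1: x=[0.0000 0.0000 0.0000 0.0000 6.2691 32.5160 6.4694 0.0000] k=[0 0 0 0 6 31 7 0]
t=2: x=[0.0000 0.0000 0.0000 0.8200 8.6201 24.2834 9.6116 1.0279] k=[0 0 0 0 8 23 9 3]
t=3: x=[0.0000 0.0000 0.0000 1.0934 8.9390 19.0807 10.3646 4.0149] k=[0 0 0 2 12 19 12 1]
t=4: x=[0.0000 0.0000 0.2681 3.0493 11.5309 17.1759 11.7058 2.6595] k=[0 0 1 3 11 16 15 5]
t=5: x=[0.0000 0.1314 1.0923 3.7545 10.5338 15.2891 14.0369 6.6726] k=[0 0 3 3 10 18 12 7]
t=6: x=[0.0000 0.3944 2.4754 3.8916 10.0952 16.1726 12.4160 8.0164] k=[0 1 4 6 10 18 11 9]
t=7: x=[0.1288 1.2035 3.7081 6.1482 10.5139 16.0320 11.9697 9.6446] k=[3 2 6 7 10 19 10 9]
t=8: x=[2.6446 2.5436 5.3692 7.1311 10.7930 16.6141 11.3809 9.5005] k=[5 3 8 5 11 16 10 7]
t=9: x=[4.3791 3.7560 6.6283 6.1286 10.8130 14.5861 10.6696 7.7273] k=[7 4 8 3 10 14 9 9]
t=10: x=[6.1253 4.7062 6.4926 4.5778 9.5370 12.8574 9.9373 9.3564] k=[6 3 9 3 13 12 12 10]
t=11: x=[5.1850 4.0218 7.0552 5.1272 11.4112 12.2540 11.9900 10.6721] k=[4 2 9 6 9 13 15 12]
t=12: x=[3.4452 3.0735 7.3270 6.6985 9.0984 12.8373 14.6033 12.8635] k=[1 6 10 6 11 15 16 14]
t=13: x=[1.5687 5.5445 8.5716 7.1115 10.8130 14.7066 15.8964 14.7598] k=[2 6 7 6 14 12 18 18]
t=14: x=[2.3660 5.2776 6.4732 7.1115 12.5482 13.2395 17.4894 18.5294] k=[4 2 6 8 10 11 17 17]
t=15: x=[3.4452 2.6760 5.5046 7.8395 9.8161 11.8113 16.4816 17.5191] k=[5 4 9 10 7 13 13 18]
t=16: x=[4.5102 4.5730 8.1434 9.2578 8.2215 12.2741 13.9964 17.8224] k=[5 8 6 11 7 13 16 17]

[0.1111, 0.1778, 0.1333, 0.2444, 0.1556, 0.2889, 0.3556, 0.3778]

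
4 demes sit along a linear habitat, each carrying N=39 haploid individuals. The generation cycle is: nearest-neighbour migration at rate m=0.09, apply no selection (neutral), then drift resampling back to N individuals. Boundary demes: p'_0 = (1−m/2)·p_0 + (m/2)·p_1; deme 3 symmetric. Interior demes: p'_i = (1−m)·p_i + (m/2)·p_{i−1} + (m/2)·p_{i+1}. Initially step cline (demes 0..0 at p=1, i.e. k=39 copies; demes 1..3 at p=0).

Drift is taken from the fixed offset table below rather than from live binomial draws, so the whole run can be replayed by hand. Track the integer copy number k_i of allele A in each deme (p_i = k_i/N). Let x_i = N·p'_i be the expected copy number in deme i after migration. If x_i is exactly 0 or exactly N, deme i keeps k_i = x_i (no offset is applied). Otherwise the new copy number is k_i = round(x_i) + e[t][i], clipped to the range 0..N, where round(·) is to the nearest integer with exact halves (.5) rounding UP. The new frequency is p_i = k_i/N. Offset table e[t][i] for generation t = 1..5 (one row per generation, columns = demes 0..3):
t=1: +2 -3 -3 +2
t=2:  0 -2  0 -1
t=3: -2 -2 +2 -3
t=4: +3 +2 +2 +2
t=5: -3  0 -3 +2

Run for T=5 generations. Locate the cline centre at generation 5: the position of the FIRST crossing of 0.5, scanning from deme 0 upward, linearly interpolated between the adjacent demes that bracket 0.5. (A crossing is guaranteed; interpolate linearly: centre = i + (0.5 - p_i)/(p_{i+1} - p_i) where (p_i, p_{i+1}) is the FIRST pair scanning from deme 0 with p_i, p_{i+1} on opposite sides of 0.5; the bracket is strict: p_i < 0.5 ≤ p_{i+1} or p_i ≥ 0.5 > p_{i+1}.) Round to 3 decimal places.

0.426

t=0: k=[39 0 0 0]
t=1: x=[37.2450 1.7550 0.0000 0.0000] k=[39 0 0 0]
t=2: x=[37.2450 1.7550 0.0000 0.0000] k=[37 0 0 0]
t=3: x=[35.3350 1.6650 0.0000 0.0000] k=[33 0 0 0]
t=4: x=[31.5150 1.4850 0.0000 0.0000] k=[35 3 0 0]
t=5: x=[33.5600 4.3050 0.1350 0.0000] k=[31 4 0 0]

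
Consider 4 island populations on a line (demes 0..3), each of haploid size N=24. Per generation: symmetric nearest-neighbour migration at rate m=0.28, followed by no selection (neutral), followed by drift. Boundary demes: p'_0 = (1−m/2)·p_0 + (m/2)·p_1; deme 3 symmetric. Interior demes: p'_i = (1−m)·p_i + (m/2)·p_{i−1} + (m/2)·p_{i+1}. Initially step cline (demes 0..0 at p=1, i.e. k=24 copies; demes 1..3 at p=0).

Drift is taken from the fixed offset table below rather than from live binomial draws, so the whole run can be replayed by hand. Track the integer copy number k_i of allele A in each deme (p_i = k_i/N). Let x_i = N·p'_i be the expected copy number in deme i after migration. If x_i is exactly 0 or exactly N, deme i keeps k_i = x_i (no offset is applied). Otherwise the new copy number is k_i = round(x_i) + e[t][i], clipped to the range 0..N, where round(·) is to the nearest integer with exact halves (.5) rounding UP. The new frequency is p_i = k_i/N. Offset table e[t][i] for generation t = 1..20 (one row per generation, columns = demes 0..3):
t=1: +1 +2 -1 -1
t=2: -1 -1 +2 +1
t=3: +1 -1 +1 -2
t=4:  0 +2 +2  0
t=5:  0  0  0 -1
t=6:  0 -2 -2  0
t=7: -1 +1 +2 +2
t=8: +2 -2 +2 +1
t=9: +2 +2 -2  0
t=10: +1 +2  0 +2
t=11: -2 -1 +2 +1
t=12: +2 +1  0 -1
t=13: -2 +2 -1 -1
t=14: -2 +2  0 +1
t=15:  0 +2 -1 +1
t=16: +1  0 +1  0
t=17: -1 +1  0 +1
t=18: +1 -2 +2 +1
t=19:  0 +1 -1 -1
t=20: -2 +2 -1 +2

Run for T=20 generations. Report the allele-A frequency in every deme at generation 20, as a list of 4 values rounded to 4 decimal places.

t=0: k=[24 0 0 0]
t=1: x=[20.6400 3.3600 0.0000 0.0000] k=[22 5 0 0]
t=2: x=[19.6200 6.6800 0.7000 0.0000] k=[19 6 3 0]
t=3: x=[17.1800 7.4000 3.0000 0.4200] k=[18 6 4 0]
t=4: x=[16.3200 7.4000 3.7200 0.5600] k=[16 9 6 1]
t=5: x=[15.0200 9.5600 5.7200 1.7000] k=[15 10 6 1]
t=6: x=[14.3000 10.1400 5.8600 1.7000] k=[14 8 4 2]
t=7: x=[13.1600 8.2800 4.2800 2.2800] k=[12 9 6 4]
t=8: x=[11.5800 9.0000 6.1400 4.2800] k=[14 7 8 5]
t=9: x=[13.0200 8.1200 7.4400 5.4200] k=[15 10 5 5]
t=10: x=[14.3000 10.0000 5.7000 5.0000] k=[15 12 6 7]
t=11: x=[14.5800 11.5800 6.9800 6.8600] k=[13 11 9 8]
t=12: x=[12.7200 11.0000 9.1400 8.1400] k=[15 12 9 7]
t=13: x=[14.5800 12.0000 9.1400 7.2800] k=[13 14 8 6]
t=14: x=[13.1400 13.0200 8.5600 6.2800] k=[11 15 9 7]
t=15: x=[11.5600 13.6000 9.5600 7.2800] k=[12 16 9 8]
t=16: x=[12.5600 14.4600 9.8400 8.1400] k=[14 14 11 8]
t=17: x=[14.0000 13.5800 11.0000 8.4200] k=[13 15 11 9]
t=18: x=[13.2800 14.1600 11.2800 9.2800] k=[14 12 13 10]
t=19: x=[13.7200 12.4200 12.4400 10.4200] k=[14 13 11 9]
t=20: x=[13.8600 12.8600 11.0000 9.2800] k=[12 15 10 11]

[0.5000, 0.6250, 0.4167, 0.4583]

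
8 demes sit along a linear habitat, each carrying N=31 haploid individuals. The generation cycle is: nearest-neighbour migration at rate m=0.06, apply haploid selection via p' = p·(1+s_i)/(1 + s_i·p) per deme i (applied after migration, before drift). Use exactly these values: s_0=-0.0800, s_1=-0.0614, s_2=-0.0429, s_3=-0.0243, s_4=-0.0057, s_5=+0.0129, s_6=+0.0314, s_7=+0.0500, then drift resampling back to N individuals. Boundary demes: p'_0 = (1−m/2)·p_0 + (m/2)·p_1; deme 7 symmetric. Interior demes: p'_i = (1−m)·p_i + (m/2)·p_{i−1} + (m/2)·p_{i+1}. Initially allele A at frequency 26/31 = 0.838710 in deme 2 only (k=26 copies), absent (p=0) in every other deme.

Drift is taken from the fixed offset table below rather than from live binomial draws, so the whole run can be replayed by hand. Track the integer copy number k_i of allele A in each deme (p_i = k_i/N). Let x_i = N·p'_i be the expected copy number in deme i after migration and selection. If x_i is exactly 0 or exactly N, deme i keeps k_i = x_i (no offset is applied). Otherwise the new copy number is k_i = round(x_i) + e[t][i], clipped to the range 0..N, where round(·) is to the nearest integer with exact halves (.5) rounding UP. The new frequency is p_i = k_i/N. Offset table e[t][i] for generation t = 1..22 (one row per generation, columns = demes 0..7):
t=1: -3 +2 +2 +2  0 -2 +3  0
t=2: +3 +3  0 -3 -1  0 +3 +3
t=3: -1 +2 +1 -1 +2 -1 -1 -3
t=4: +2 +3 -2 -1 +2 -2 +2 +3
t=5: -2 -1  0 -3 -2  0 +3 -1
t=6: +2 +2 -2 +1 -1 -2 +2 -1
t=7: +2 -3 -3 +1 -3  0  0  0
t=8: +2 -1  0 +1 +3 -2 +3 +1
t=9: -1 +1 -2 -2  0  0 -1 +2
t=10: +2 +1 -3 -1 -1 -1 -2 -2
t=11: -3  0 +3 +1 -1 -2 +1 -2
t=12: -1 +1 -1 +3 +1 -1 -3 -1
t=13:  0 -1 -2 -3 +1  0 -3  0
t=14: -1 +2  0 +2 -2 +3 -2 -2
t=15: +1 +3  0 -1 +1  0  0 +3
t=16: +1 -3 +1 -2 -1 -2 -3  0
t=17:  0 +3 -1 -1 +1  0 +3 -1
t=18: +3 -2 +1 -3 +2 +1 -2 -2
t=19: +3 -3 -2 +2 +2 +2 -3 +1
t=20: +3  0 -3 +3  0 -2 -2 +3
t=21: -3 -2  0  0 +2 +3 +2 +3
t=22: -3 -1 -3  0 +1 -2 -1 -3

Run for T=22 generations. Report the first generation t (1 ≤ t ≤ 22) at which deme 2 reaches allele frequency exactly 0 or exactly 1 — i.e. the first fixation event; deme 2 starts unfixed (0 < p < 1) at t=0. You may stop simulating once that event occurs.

22

t=0: k=[0 0 26 0 0 0 0 0]
t=1: x=[0.0000 0.7332 24.2104 0.7615 0.0000 0.0000 0.0000 0.0000] k=[0 3 26 3 0 0 0 0]
t=2: x=[0.0828 3.4032 24.3950 3.5225 0.0895 0.0000 0.0000 0.0000] k=[3 6 24 1 0 0 0 0]
t=3: x=[2.8657 6.1323 22.5022 1.6218 0.0298 0.0000 0.0000 0.0000] k=[2 8 24 1 2 0 0 0]
t=4: x=[2.0169 7.9206 22.5635 1.6805 1.8998 0.0608 0.0000 0.0000] k=[4 11 21 1 4 0 0 0]
t=5: x=[3.9157 10.6428 19.7881 1.6511 3.7710 0.1215 0.0000 0.0000] k=[2 10 20 0 2 0 0 0]
t=6: x=[2.0728 9.6343 18.7769 0.6443 1.8699 0.0608 0.0000 0.0000] k=[4 12 17 2 1 0 0 0]
t=7: x=[3.9440 11.4488 16.0610 2.3657 0.9945 0.0304 0.0000 0.0000] k=[6 8 13 3 0 0 0 0]
t=8: x=[5.6638 7.7169 12.2239 3.1399 0.0895 0.0000 0.0000 0.0000] k=[8 7 12 4 3 0 0 0]
t=9: x=[7.4864 6.8364 11.2934 4.1213 2.9248 0.0912 0.0000 0.0000] k=[6 8 9 2 3 0 0 0]
t=10: x=[5.6638 7.6006 8.4871 2.1894 2.8651 0.0912 0.0000 0.0000] k=[8 9 5 1 2 0 0 0]
t=11: x=[7.5439 8.4548 4.8188 1.1231 1.8998 0.0608 0.0000 0.0000] k=[5 8 8 2 1 0 0 0]
t=12: x=[4.7451 7.5425 7.5664 2.1013 0.9945 0.0304 0.0000 0.0000] k=[4 9 7 5 2 0 0 0]
t=13: x=[3.8593 8.3965 6.7652 4.8682 2.0192 0.0608 0.0000 0.0000] k=[4 7 5 2 3 0 0 0]
t=14: x=[3.8029 6.5178 4.7897 2.0719 2.8651 0.0912 0.0000 0.0000] k=[3 9 5 4 1 3 0 0]
t=15: x=[2.9498 8.3090 4.9062 3.8562 1.1437 2.8833 0.0928 0.0000] k=[4 11 5 3 2 3 0 0]
t=16: x=[3.9157 10.1723 4.9353 2.9634 2.0490 2.9137 0.0928 0.0000] k=[5 7 6 1 1 1 0 0]
t=17: x=[4.7168 6.5757 5.6739 1.1231 0.9945 0.9821 0.0309 0.0000] k=[5 10 5 0 2 1 3 0]
t=18: x=[4.8018 9.2828 4.8188 0.2049 1.8998 1.1036 2.9310 0.0945] k=[8 7 6 0 4 2 1 0]
t=19: x=[7.4864 6.6626 5.6447 0.2928 3.8009 2.0545 1.0304 0.0315] k=[10 4 4 2 6 4 0 1]
t=20: x=[9.2693 3.9561 3.7916 2.1307 5.7930 3.9843 0.1547 1.0169] k=[12 4 1 5 6 2 0 4]
t=21: x=[11.1578 3.9275 1.1600 4.8092 5.8229 2.0848 0.1856 4.0487] k=[8 2 1 5 8 5 2 7]
t=22: x=[7.3426 2.0266 1.1024 4.8682 7.7866 5.0540 2.3051 7.1139] k=[4 1 0 5 9 3 1 4]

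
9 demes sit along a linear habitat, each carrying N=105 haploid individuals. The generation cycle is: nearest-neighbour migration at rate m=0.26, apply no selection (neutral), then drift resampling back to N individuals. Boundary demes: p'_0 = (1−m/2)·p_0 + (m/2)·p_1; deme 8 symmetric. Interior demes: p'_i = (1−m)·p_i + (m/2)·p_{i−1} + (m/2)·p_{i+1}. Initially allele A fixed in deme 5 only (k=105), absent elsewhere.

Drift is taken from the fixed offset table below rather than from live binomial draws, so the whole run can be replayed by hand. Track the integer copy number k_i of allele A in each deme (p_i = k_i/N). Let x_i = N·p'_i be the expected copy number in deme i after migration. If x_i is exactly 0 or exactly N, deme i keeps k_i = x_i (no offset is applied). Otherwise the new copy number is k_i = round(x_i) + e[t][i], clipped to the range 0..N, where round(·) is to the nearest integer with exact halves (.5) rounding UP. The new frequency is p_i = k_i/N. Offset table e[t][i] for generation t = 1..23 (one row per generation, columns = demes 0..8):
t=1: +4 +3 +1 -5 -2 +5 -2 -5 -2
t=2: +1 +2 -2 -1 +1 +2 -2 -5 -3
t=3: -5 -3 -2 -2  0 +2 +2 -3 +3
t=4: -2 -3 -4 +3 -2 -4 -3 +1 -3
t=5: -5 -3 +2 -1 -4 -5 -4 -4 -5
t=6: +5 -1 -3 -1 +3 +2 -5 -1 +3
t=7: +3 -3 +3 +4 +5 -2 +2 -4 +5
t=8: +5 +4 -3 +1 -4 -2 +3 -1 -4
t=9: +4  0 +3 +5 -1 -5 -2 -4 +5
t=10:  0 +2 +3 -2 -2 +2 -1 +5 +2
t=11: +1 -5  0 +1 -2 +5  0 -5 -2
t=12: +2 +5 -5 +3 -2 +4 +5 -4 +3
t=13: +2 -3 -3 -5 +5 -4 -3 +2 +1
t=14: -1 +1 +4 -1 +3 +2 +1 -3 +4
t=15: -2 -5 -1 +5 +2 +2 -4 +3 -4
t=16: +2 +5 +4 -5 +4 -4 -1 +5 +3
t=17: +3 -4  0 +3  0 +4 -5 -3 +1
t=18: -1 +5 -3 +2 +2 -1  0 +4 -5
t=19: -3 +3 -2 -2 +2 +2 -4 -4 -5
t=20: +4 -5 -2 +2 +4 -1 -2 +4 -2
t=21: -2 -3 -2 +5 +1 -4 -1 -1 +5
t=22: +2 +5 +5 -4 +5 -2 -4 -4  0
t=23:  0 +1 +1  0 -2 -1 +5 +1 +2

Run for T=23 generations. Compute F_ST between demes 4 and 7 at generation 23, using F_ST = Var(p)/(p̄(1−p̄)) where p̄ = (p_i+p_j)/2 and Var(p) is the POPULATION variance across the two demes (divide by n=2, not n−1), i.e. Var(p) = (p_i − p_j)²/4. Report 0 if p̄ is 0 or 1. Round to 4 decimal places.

0.0502

t=0: k=[0 0 0 0 0 105 0 0 0]
t=1: x=[0.0000 0.0000 0.0000 0.0000 13.6500 77.7000 13.6500 0.0000 0.0000] k=[0 0 0 0 12 83 12 0 0]
t=2: x=[0.0000 0.0000 0.0000 1.5600 19.6700 64.5400 19.6700 1.5600 0.0000] k=[0 0 0 1 21 67 18 0 0]
t=3: x=[0.0000 0.0000 0.1300 3.4700 24.3800 54.6500 22.0300 2.3400 0.0000] k=[0 0 0 1 24 57 24 0 0]
t=4: x=[0.0000 0.0000 0.1300 3.8600 25.3000 48.4200 25.1700 3.1200 0.0000] k=[0 0 0 7 23 44 22 4 0]
t=5: x=[0.0000 0.0000 0.9100 8.1700 23.6500 38.4100 22.5200 5.8200 0.5200] k=[0 0 3 7 20 33 19 2 0]
t=6: x=[0.0000 0.3900 3.1300 8.1700 20.0000 29.4900 18.6100 3.9500 0.2600] k=[0 0 0 7 23 31 14 3 3]
t=7: x=[0.0000 0.0000 0.9100 8.1700 21.9600 27.7500 14.7800 4.4300 3.0000] k=[0 0 4 12 27 26 17 0 8]
t=8: x=[0.0000 0.5200 4.5200 12.9100 24.9200 24.9600 15.9600 3.2500 6.9600] k=[0 5 2 14 21 23 19 2 3]
t=9: x=[0.6500 3.9600 3.9500 13.3500 20.3500 22.2200 17.3100 4.3400 2.8700] k=[5 4 7 18 19 17 15 0 8]
t=10: x=[4.8700 4.5200 8.0400 16.7000 18.6100 17.0000 13.3100 2.9900 6.9600] k=[5 7 11 15 17 19 12 8 9]
t=11: x=[5.2600 7.2600 11.0000 14.7400 17.0000 17.8300 12.3900 8.6500 8.8700] k=[6 2 11 16 15 23 12 4 7]
t=12: x=[5.4800 3.6900 10.4800 15.2200 16.1700 20.5300 12.3900 5.4300 6.6100] k=[7 9 5 18 14 25 17 1 10]
t=13: x=[7.2600 8.2200 7.2100 15.7900 15.9500 22.5300 15.9600 4.2500 8.8300] k=[9 5 4 11 21 19 13 6 10]
t=14: x=[8.4800 5.3900 5.0400 11.3900 19.4400 18.4800 12.8700 7.4300 9.4800] k=[7 6 9 10 22 20 14 4 13]
t=15: x=[6.8700 6.5200 8.7400 11.4300 20.1800 19.4800 13.4800 6.4700 11.8300] k=[5 2 8 16 22 21 9 9 8]
t=16: x=[4.6100 3.1700 8.2600 15.7400 21.0900 19.5700 10.5600 8.8700 8.1300] k=[7 8 12 11 25 16 10 14 11]
t=17: x=[7.1300 8.3900 11.3500 12.9500 22.0100 16.3900 11.3000 13.0900 11.3900] k=[10 4 11 16 22 20 6 10 12]
t=18: x=[9.2200 5.6900 10.7400 16.1300 20.9600 18.4400 8.3400 9.7400 11.7400] k=[8 11 8 18 23 17 8 14 7]
t=19: x=[8.3900 10.2200 9.6900 17.3500 21.5700 16.6100 9.9500 12.3100 7.9100] k=[5 13 8 15 24 19 6 8 3]
t=20: x=[6.0400 11.3100 9.5600 15.2600 22.1800 17.9600 7.9500 7.0900 3.6500] k=[10 6 8 17 26 17 6 11 2]
t=21: x=[9.4800 6.7800 8.9100 17.0000 23.6600 16.7400 8.0800 9.1800 3.1700] k=[7 4 7 22 25 13 7 8 8]
t=22: x=[6.6100 4.7800 8.5600 20.4400 23.0500 13.7800 7.9100 7.8700 8.0000] k=[9 10 14 16 28 12 4 4 8]
t=23: x=[9.1300 10.3900 13.7400 17.3000 24.3600 13.0400 5.0400 4.5200 7.4800] k=[9 11 15 17 22 12 10 6 9]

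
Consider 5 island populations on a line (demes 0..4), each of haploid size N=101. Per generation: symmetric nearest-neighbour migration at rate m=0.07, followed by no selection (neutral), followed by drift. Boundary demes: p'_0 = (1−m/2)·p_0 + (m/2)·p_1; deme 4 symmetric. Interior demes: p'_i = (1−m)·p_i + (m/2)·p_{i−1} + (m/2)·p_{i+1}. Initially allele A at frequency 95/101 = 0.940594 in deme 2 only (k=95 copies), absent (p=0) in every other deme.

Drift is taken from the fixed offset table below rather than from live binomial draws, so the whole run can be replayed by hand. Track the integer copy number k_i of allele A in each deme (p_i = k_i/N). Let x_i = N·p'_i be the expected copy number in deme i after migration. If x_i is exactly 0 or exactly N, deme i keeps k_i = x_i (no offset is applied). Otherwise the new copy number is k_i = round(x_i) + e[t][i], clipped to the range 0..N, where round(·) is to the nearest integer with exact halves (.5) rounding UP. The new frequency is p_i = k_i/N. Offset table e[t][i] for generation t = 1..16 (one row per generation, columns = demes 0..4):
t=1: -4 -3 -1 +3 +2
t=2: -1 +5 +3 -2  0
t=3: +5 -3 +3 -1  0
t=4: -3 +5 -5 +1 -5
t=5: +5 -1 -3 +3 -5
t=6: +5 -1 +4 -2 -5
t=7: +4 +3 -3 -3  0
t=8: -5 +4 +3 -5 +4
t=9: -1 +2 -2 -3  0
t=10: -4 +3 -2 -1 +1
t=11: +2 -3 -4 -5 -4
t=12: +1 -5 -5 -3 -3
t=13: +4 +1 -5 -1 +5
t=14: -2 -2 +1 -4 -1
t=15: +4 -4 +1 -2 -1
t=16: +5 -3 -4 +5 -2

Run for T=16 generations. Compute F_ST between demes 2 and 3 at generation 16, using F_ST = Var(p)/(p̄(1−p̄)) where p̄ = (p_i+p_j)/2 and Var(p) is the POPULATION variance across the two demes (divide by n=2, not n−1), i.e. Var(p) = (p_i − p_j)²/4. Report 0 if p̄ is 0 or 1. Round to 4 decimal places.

0.0681

t=0: k=[0 0 95 0 0]
t=1: x=[0.0000 3.3250 88.3500 3.3250 0.0000] k=[0 0 87 6 0]
t=2: x=[0.0000 3.0450 81.1200 8.6250 0.2100] k=[0 8 84 7 0]
t=3: x=[0.2800 10.3800 78.6450 9.4500 0.2450] k=[5 7 82 8 0]
t=4: x=[5.0700 9.5550 76.7850 10.3100 0.2800] k=[2 15 72 11 0]
t=5: x=[2.4550 16.5400 67.8700 12.7500 0.3850] k=[7 16 65 16 0]
t=6: x=[7.3150 17.4000 61.5700 17.1550 0.5600] k=[12 16 66 15 0]
t=7: x=[12.1400 17.6100 62.4650 16.2600 0.5250] k=[16 21 59 13 1]
t=8: x=[16.1750 22.1550 56.0600 14.1900 1.4200] k=[11 26 59 9 5]
t=9: x=[11.5250 26.6300 56.0950 10.6100 5.1400] k=[11 29 54 8 5]
t=10: x=[11.6300 29.2450 51.5150 9.5050 5.1050] k=[8 32 50 9 6]
t=11: x=[8.8400 31.7900 47.9350 10.3300 6.1050] k=[11 29 44 5 2]
t=12: x=[11.6300 28.8950 42.1100 6.2600 2.1050] k=[13 24 37 3 0]
t=13: x=[13.3850 24.0700 35.3550 4.0850 0.1050] k=[17 25 30 3 5]
t=14: x=[17.2800 24.8950 28.8800 4.0150 4.9300] k=[15 23 30 0 4]
t=15: x=[15.2800 22.9650 28.7050 1.1900 3.8600] k=[19 19 30 0 3]
t=16: x=[19.0000 19.3850 28.5650 1.1550 2.8950] k=[24 16 25 6 1]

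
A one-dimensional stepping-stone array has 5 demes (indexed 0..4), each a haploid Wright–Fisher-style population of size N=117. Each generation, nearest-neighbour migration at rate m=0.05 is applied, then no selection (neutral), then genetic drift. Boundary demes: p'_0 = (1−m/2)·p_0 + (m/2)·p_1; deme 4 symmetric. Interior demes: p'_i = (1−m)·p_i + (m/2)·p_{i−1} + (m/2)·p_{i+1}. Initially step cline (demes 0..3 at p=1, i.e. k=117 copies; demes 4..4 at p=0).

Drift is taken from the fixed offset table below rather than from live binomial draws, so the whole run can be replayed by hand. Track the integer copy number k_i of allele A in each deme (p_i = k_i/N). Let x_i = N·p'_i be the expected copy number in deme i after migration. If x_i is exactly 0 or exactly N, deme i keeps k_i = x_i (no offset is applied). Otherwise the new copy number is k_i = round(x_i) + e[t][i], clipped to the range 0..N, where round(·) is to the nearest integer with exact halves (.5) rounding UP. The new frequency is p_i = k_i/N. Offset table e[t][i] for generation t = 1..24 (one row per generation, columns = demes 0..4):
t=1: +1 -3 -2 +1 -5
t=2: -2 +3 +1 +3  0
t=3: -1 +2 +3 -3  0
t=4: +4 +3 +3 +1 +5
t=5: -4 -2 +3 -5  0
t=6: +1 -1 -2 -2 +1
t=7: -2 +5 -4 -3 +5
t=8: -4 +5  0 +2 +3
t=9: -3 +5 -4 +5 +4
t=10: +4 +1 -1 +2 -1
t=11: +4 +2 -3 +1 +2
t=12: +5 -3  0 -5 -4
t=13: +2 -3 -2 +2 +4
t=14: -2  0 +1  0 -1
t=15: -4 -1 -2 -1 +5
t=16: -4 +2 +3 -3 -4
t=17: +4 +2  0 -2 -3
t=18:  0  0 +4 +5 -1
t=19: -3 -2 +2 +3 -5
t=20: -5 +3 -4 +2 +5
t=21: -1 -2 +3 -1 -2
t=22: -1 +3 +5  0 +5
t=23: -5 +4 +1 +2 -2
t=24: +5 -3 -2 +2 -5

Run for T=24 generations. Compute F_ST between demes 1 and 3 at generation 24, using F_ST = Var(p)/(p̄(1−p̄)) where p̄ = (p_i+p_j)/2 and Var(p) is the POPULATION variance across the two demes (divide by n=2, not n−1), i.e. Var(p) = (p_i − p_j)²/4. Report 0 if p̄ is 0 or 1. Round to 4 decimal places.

t=0: k=[117 117 117 117 0]
t=1: x=[117.0000 117.0000 117.0000 114.0750 2.9250] k=[117 117 117 115 0]
t=2: x=[117.0000 117.0000 116.9500 112.1750 2.8750] k=[117 117 117 115 3]
t=3: x=[117.0000 117.0000 116.9500 112.2500 5.8000] k=[117 117 117 109 6]
t=4: x=[117.0000 117.0000 116.8000 106.6250 8.5750] k=[117 117 117 108 14]
t=5: x=[117.0000 117.0000 116.7750 105.8750 16.3500] k=[117 117 117 101 16]
t=6: x=[117.0000 117.0000 116.6000 99.2750 18.1250] k=[117 117 115 97 19]
t=7: x=[117.0000 116.9500 114.6000 95.5000 20.9500] k=[117 117 111 93 26]
t=8: x=[117.0000 116.8500 110.7000 91.7750 27.6750] k=[117 117 111 94 31]
t=9: x=[117.0000 116.8500 110.7250 92.8500 32.5750] k=[117 117 107 98 37]
t=10: x=[117.0000 116.7500 107.0250 96.7000 38.5250] k=[117 117 106 99 38]
t=11: x=[117.0000 116.7250 106.1000 97.6500 39.5250] k=[117 117 103 99 42]
t=12: x=[117.0000 116.6500 103.2500 97.6750 43.4250] k=[117 114 103 93 39]
t=13: x=[116.9250 113.8000 103.0250 91.9000 40.3500] k=[117 111 101 94 44]
t=14: x=[116.8500 110.9000 101.0750 92.9250 45.2500] k=[115 111 102 93 44]
t=15: x=[114.9000 110.8750 102.0000 92.0000 45.2250] k=[111 110 100 91 50]
t=16: x=[110.9750 109.7750 100.0250 90.2000 51.0250] k=[107 112 103 87 47]
t=17: x=[107.1250 111.6500 102.8250 86.4000 48.0000] k=[111 114 103 84 45]
t=18: x=[111.0750 113.6500 102.8000 83.5000 45.9750] k=[111 114 107 89 45]
t=19: x=[111.0750 113.7500 106.7250 88.3500 46.1000] k=[108 112 109 91 41]
t=20: x=[108.1000 111.8250 108.6250 90.2000 42.2500] k=[103 115 105 92 47]
t=21: x=[103.3000 114.4500 104.9250 91.2000 48.1250] k=[102 112 108 90 46]
t=22: x=[102.2500 111.6500 107.6500 89.3500 47.1000] k=[101 115 113 89 52]
t=23: x=[101.3500 114.6000 112.4500 88.6750 52.9250] k=[96 117 113 91 51]
t=24: x=[96.5250 116.3750 112.5500 90.5500 52.0000] k=[102 113 111 93 47]

0.0693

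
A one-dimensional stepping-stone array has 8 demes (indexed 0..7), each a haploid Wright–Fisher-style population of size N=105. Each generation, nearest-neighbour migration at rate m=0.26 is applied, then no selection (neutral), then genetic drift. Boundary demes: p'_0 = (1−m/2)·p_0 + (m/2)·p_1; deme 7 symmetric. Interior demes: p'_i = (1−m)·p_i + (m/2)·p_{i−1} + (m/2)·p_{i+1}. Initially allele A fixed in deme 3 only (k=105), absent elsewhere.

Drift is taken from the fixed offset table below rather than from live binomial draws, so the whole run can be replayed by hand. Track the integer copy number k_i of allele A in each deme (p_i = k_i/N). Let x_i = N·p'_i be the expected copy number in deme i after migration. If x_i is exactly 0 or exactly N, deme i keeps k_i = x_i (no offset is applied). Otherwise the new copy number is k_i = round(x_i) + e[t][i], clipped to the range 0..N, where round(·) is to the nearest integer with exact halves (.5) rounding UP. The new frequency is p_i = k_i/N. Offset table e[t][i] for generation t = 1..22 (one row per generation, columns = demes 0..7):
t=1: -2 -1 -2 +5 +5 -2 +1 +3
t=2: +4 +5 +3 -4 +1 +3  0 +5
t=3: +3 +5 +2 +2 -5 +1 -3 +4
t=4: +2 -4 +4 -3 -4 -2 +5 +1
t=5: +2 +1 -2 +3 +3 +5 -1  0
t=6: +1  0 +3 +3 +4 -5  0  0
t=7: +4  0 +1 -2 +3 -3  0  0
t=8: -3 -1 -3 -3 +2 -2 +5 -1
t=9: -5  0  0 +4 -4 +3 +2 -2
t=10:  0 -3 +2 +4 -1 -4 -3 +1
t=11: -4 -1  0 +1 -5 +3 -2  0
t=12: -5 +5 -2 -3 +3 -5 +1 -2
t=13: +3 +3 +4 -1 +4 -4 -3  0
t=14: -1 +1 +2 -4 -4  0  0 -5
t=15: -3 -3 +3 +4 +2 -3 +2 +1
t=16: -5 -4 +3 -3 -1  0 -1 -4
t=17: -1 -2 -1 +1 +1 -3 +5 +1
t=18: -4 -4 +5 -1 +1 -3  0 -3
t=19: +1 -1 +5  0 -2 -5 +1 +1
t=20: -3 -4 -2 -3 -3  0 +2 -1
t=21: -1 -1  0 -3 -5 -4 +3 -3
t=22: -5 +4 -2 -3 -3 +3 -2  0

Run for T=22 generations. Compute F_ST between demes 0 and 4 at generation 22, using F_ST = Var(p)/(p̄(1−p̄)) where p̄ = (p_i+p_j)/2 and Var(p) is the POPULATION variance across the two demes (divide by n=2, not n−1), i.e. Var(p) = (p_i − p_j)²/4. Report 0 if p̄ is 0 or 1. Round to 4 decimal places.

t=0: k=[0 0 0 105 0 0 0 0]
t=1: x=[0.0000 0.0000 13.6500 77.7000 13.6500 0.0000 0.0000 0.0000] k=[0 0 12 83 19 0 0 0]
t=2: x=[0.0000 1.5600 19.6700 65.4500 24.8500 2.4700 0.0000 0.0000] k=[0 7 23 61 26 5 0 0]
t=3: x=[0.9100 8.1700 25.8600 51.5100 27.8200 7.0800 0.6500 0.0000] k=[4 13 28 54 23 8 0 0]
t=4: x=[5.1700 13.7800 29.4300 46.5900 25.0800 8.9100 1.0400 0.0000] k=[7 10 33 44 21 7 6 0]
t=5: x=[7.3900 12.6000 31.4400 39.5800 22.1700 8.6900 5.3500 0.7800] k=[9 14 29 43 25 14 4 1]
t=6: x=[9.6500 15.3000 28.8700 38.8400 25.9100 14.1300 4.9100 1.3900] k=[11 15 32 42 30 9 5 1]
t=7: x=[11.5200 16.6900 31.0900 39.1400 28.8300 11.2100 5.0000 1.5200] k=[16 17 32 37 32 8 5 2]
t=8: x=[16.1300 18.8200 30.7000 35.7000 29.5300 10.7300 5.0000 2.3900] k=[13 18 28 33 32 9 10 1]
t=9: x=[13.6500 18.6500 27.3500 32.2200 29.1400 12.1200 8.7000 2.1700] k=[9 19 27 36 25 15 11 0]
t=10: x=[10.3000 18.7400 27.1300 33.4000 25.1300 15.7800 10.0900 1.4300] k=[10 16 29 37 24 12 7 2]
t=11: x=[10.7800 16.9100 28.3500 34.2700 24.1300 12.9100 7.0000 2.6500] k=[7 16 28 35 19 16 5 3]
t=12: x=[8.1700 16.3900 27.3500 32.0100 20.6900 14.9600 6.1700 3.2600] k=[3 21 25 29 24 10 7 1]
t=13: x=[5.3400 19.1800 25.0000 27.8300 22.8300 11.4300 6.6100 1.7800] k=[8 22 29 27 27 7 4 2]
t=14: x=[9.8200 21.0900 27.8300 27.2600 24.4000 9.2100 4.1300 2.2600] k=[9 22 30 23 20 9 4 0]
t=15: x=[10.6900 21.3500 28.0500 23.5200 18.9600 9.7800 4.1300 0.5200] k=[8 18 31 28 21 7 6 2]
t=16: x=[9.3000 18.3900 28.9200 27.4800 20.0900 8.6900 5.6100 2.5200] k=[4 14 32 24 19 9 5 0]
t=17: x=[5.3000 15.0400 28.6200 24.3900 18.3500 9.7800 4.8700 0.6500] k=[4 13 28 25 19 7 10 2]
t=18: x=[5.1700 13.7800 25.6600 24.6100 18.2200 8.9500 8.5700 3.0400] k=[1 10 31 24 19 6 9 0]
t=19: x=[2.1700 11.5600 27.3600 24.2600 17.9600 8.0800 7.4400 1.1700] k=[3 11 32 24 16 3 8 2]
t=20: x=[4.0400 12.6900 28.2300 24.0000 15.3500 5.3400 6.5700 2.7800] k=[1 9 26 21 12 5 9 2]
t=21: x=[2.0400 10.1700 23.1400 20.4800 12.2600 6.4300 7.5700 2.9100] k=[1 9 23 17 7 2 11 0]
t=22: x=[2.0400 9.7800 20.4000 16.4800 7.6500 3.8200 8.4000 1.4300] k=[0 14 18 13 5 7 6 1]

0.0244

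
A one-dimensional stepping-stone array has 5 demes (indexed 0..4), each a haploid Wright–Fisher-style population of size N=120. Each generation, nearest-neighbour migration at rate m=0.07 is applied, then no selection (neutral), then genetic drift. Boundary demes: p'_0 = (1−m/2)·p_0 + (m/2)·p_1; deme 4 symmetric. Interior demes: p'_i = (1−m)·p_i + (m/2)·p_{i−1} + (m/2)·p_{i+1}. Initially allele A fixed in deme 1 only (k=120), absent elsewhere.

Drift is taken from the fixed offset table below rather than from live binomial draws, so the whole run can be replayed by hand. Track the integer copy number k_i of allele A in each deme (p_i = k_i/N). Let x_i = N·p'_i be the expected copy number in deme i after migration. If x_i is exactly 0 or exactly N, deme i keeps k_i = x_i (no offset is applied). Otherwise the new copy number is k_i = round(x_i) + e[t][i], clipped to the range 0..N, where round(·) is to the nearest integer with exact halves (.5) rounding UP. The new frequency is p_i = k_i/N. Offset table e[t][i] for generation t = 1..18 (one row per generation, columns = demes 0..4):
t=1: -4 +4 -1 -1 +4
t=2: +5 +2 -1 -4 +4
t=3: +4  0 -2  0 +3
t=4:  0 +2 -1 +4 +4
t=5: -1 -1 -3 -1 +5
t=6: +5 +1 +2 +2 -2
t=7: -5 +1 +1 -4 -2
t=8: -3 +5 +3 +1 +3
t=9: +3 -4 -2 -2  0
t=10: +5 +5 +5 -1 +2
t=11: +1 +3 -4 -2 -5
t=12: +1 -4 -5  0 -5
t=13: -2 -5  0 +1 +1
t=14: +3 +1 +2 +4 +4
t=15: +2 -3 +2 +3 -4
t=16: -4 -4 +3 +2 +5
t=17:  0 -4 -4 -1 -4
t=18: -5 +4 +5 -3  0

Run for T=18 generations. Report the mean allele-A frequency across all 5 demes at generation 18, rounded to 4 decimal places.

t=0: k=[0 120 0 0 0]
t=1: x=[4.2000 111.6000 4.2000 0.0000 0.0000] k=[0 116 3 0 0]
t=2: x=[4.0600 107.9850 6.8500 0.1050 0.0000] k=[9 110 6 0 0]
t=3: x=[12.5350 102.8250 9.4300 0.2100 0.0000] k=[17 103 7 0 0]
t=4: x=[20.0100 96.6300 10.1150 0.2450 0.0000] k=[20 99 9 4 0]
t=5: x=[22.7650 93.0850 11.9750 4.0350 0.1400] k=[22 92 9 3 5]
t=6: x=[24.4500 86.6450 11.6950 3.2800 4.9300] k=[29 88 14 5 3]
t=7: x=[31.0650 83.3450 16.2750 5.2450 3.0700] k=[26 84 17 1 1]
t=8: x=[28.0300 79.6250 18.7850 1.5600 1.0000] k=[25 85 22 3 4]
t=9: x=[27.1000 80.6950 23.5400 3.7000 3.9650] k=[30 77 22 2 4]
t=10: x=[31.6450 73.4300 23.2250 2.7700 3.9300] k=[37 78 28 2 6]
t=11: x=[38.4350 74.8150 28.8400 3.0500 5.8600] k=[39 78 25 1 1]
t=12: x=[40.3650 74.7800 26.0150 1.8400 1.0000] k=[41 71 21 2 0]
t=13: x=[42.0500 68.2000 22.0850 2.5950 0.0700] k=[40 63 22 4 1]
t=14: x=[40.8050 60.7600 22.8050 4.5250 1.1050] k=[44 62 25 9 5]
t=15: x=[44.6300 60.0750 25.7350 9.4200 5.1400] k=[47 57 28 12 1]
t=16: x=[47.3500 55.6350 28.4550 12.1750 1.3850] k=[43 52 31 14 6]
t=17: x=[43.3150 50.9500 31.1400 14.3150 6.2800] k=[43 47 27 13 2]
t=18: x=[43.1400 46.1600 27.2100 13.1050 2.3850] k=[38 50 32 10 2]

0.2200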